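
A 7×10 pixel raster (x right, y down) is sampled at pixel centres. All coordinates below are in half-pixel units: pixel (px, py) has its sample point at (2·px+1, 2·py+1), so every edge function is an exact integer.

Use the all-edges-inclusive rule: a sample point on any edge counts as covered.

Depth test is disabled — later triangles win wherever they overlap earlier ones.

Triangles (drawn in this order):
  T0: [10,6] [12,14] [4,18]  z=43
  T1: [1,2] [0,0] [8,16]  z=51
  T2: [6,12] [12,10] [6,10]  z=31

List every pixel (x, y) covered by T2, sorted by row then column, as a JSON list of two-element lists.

T0:
  2·area = 72
  edge (10, 6)→(12, 14): d=(2,8) inclusive
  edge (12, 14)→(4, 18): d=(-8,4) inclusive
  edge (4, 18)→(10, 6): d=(6,-12) inclusive
    (4,4)@(9, 9): e=[14,52,6] → X
    (5,4)@(11, 9): e=[-2,44,30] → .
    (4,5)@(9, 11): e=[18,36,18] → X
    (5,5)@(11, 11): e=[2,28,42] → X
    (6,5)@(13, 11): e=[-14,20,66] → .
    (3,6)@(7, 13): e=[38,28,6] → X
    (6,6)@(13, 13): e=[-10,4,78] → .
    (3,7)@(7, 15): e=[42,12,18] → X
    (5,7)@(11, 15): e=[10,-4,66] → .
    (2,8)@(5, 17): e=[62,4,6] → X
    (3,8)@(7, 17): e=[46,-4,30] → .
    (4,8)@(9, 17): e=[30,-12,54] → .
  covered (9 px):
    . . . . . . .
    . . . . . . .
    . . . . . . .
    . . . . . . .
    . . . . X . .
    . . . . X X .
    . . . X X X .
    . . . X X . .
    . . X . . . .
    . . . . . . .
T1:
  degenerate (2·area = 0) — covers nothing
T2:
  2·area = 12  (B↔C swapped to make it positive)
  edge (6, 12)→(6, 10): d=(0,-2) inclusive
  edge (6, 10)→(12, 10): d=(6,0) inclusive
  edge (12, 10)→(6, 12): d=(-6,2) inclusive
    (3,5)@(7, 11): e=[2,6,4] → X
    (4,5)@(9, 11): e=[6,6,0] → X  [on edge]
    (5,5)@(11, 11): e=[10,6,-4] → .
    (1,6)@(3, 13): e=[-6,18,0] → .  [on edge]
    (3,6)@(7, 13): e=[2,18,-8] → .
    (4,6)@(9, 13): e=[6,18,-12] → .
  covered (2 px):
    . . . . . . .
    . . . . . . .
    . . . . . . .
    . . . . . . .
    . . . . . . .
    . . . X X . .
    . . . . . . .
    . . . . . . .
    . . . . . . .
    . . . . . . .

Answer: [[3,5],[4,5]]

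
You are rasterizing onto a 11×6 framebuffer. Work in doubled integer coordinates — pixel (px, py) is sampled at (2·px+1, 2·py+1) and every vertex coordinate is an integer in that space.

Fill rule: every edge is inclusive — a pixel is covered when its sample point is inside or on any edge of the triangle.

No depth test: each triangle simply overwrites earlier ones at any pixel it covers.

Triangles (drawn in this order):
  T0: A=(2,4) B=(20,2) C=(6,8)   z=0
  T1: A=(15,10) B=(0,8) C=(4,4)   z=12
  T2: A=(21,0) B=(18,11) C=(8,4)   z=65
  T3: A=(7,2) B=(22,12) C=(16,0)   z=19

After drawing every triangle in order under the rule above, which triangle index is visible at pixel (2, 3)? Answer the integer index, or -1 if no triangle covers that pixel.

T0:
  2·area = 80
  edge (2, 4)→(20, 2): d=(18,-2) inclusive
  edge (20, 2)→(6, 8): d=(-14,6) inclusive
  edge (6, 8)→(2, 4): d=(-4,-4) inclusive
    (0,1)@(1, 3): e=[-20,100,0] → ·  [on edge]
    (5,1)@(11, 3): e=[0,40,40] → #  [on edge]
    (6,1)@(13, 3): e=[4,28,48] → #
    (7,1)@(15, 3): e=[8,16,56] → #
    (8,1)@(17, 3): e=[12,4,64] → #
    (9,1)@(19, 3): e=[16,-8,72] → ·
    (1,2)@(3, 5): e=[20,60,0] → #  [on edge]
    (2,2)@(5, 5): e=[24,48,8] → #
    (3,2)@(7, 5): e=[28,36,16] → #
    (4,2)@(9, 5): e=[32,24,24] → #
    (6,2)@(13, 5): e=[40,0,40] → #  [on edge]
    (7,2)@(15, 5): e=[44,-12,48] → ·
    (2,3)@(5, 7): e=[60,20,0] → #  [on edge]
    (3,4)@(7, 9): e=[100,-20,0] → ·  [on edge]
    (4,5)@(9, 11): e=[140,-60,0] → ·  [on edge]
  covered (12 px):
    · · · · · · · · · · ·
    · · · · · # # # # · ·
    · # # # # # # · · · ·
    · · # # · · · · · · ·
    · · · · · · · · · · ·
    · · · · · · · · · · ·
T1:
  2·area = 68
  edge (15, 10)→(0, 8): d=(-15,-2) inclusive
  edge (0, 8)→(4, 4): d=(4,-4) inclusive
  edge (4, 4)→(15, 10): d=(11,6) inclusive
    (3,0)@(7, 1): e=[119,0,-51] → ·  [on edge]
    (2,1)@(5, 3): e=[85,0,-17] → ·  [on edge]
    (1,2)@(3, 5): e=[51,0,17] → #  [on edge]
    (2,2)@(5, 5): e=[55,8,5] → #
    (3,2)@(7, 5): e=[59,16,-7] → ·
    (0,3)@(1, 7): e=[17,0,51] → #  [on edge]
    (3,3)@(7, 7): e=[29,24,15] → #
    (4,3)@(9, 7): e=[33,32,3] → #
    (5,3)@(11, 7): e=[37,40,-9] → ·
    (0,4)@(1, 9): e=[-13,8,73] → ·
    (1,4)@(3, 9): e=[-9,16,61] → ·
    (2,4)@(5, 9): e=[-5,24,49] → ·
  covered (10 px):
    · · · · · · · · · · ·
    · · · · · · · · · · ·
    · # # · · · · · · · ·
    # # # # # · · · · · ·
    · · · · # # # · · · ·
    · · · · · · · · · · ·
T2:
  2·area = 131
  edge (21, 0)→(18, 11): d=(-3,11) inclusive
  edge (18, 11)→(8, 4): d=(-10,-7) inclusive
  edge (8, 4)→(21, 0): d=(13,-4) inclusive
    (9,0)@(19, 1): e=[19,107,5] → #
    (10,0)@(21, 1): e=[-3,121,13] → ·
    (6,1)@(13, 3): e=[79,45,7] → #
    (7,1)@(15, 3): e=[57,59,15] → #
    (8,1)@(17, 3): e=[35,73,23] → #
    (10,1)@(21, 3): e=[-9,101,39] → ·
    (5,2)@(11, 5): e=[95,11,25] → #
    (10,2)@(21, 5): e=[-15,81,65] → ·
    (5,3)@(11, 7): e=[89,-9,51] → ·
    (6,3)@(13, 7): e=[67,5,59] → #
    (10,3)@(21, 7): e=[-21,61,91] → ·
    (6,4)@(13, 9): e=[61,-15,85] → ·
  covered (15 px):
    · · · · · · · · · # ·
    · · · · · · # # # # ·
    · · · · · # # # # # ·
    · · · · · · # # # # ·
    · · · · · · · · # · ·
    · · · · · · · · · · ·
T3:
  2·area = 120  (B↔C swapped to make it positive)
  edge (7, 2)→(16, 0): d=(9,-2) inclusive
  edge (16, 0)→(22, 12): d=(6,12) inclusive
  edge (22, 12)→(7, 2): d=(-15,-10) inclusive
    (6,0)@(13, 1): e=[3,42,75] → #
    (7,0)@(15, 1): e=[7,18,95] → #
    (8,0)@(17, 1): e=[11,-6,115] → ·
    (4,1)@(9, 3): e=[13,102,5] → #
    (5,1)@(11, 3): e=[17,78,25] → #
    (8,1)@(17, 3): e=[29,6,85] → #
    (9,1)@(19, 3): e=[33,-18,105] → ·
    (4,2)@(9, 5): e=[31,114,-25] → ·
    (5,2)@(11, 5): e=[35,90,-5] → ·
    (6,2)@(13, 5): e=[39,66,15] → #
    (9,2)@(19, 5): e=[51,-6,75] → ·
    (6,3)@(13, 7): e=[57,78,-15] → ·
  covered (15 px):
    · · · · · · # # · · ·
    · · · · # # # # # · ·
    · · · · · · # # # · ·
    · · · · · · · # # # ·
    · · · · · · · · · # ·
    · · · · · · · · · · #

Z-buffer (winner per pixel, '.' = empty):
  . . . . . . 3 3 . 2 .
  . . . . 3 3 3 3 3 2 .
  . 1 1 0 0 2 3 3 3 2 .
  1 1 1 1 1 . 2 3 3 3 .
  . . . . 1 1 1 . 2 3 .
  . . . . . . . . . . 3

Answer: 1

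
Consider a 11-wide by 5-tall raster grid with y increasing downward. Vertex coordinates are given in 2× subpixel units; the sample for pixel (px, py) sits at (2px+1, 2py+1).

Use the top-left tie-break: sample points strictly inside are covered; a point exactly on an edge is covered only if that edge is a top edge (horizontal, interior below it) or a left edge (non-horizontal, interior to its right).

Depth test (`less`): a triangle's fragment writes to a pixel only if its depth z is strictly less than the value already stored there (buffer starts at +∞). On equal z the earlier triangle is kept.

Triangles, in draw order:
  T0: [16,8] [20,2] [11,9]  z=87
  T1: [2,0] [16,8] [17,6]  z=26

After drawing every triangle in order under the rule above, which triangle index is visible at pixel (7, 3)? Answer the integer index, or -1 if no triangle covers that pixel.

T0:
  2·area = 26  (B↔C swapped to make it positive)
  edge (16, 8)→(11, 9): d=(-5,1) right/bottom  bias=-1
  edge (11, 9)→(20, 2): d=(9,-7) top-left  bias=+0
  edge (20, 2)→(16, 8): d=(-4,6) right/bottom  bias=-1
    (9,1)@(19, 3): e=[22,2,2] → █
    (10,1)@(21, 3): e=[20,16,-10] → ·
    (8,2)@(17, 5): e=[14,6,6] → █
    (9,2)@(19, 5): e=[12,20,-6] → ·
    (7,3)@(15, 7): e=[6,10,10] → █
    (8,3)@(17, 7): e=[4,24,-2] → ·
    (10,3)@(21, 7): e=[0,52,-26] → ·  [on edge]
    (5,4)@(11, 9): e=[0,0,26] → ·  [on edge]
    (7,4)@(15, 9): e=[-4,28,2] → ·
  covered (3 px):
    · · · · · · · · · · ·
    · · · · · · · · · █ ·
    · · · · · · · · █ · ·
    · · · · · · · █ · · ·
    · · · · · · · · · · ·
T1:
  2·area = 36  (B↔C swapped to make it positive)
  edge (2, 0)→(17, 6): d=(15,6) right/bottom  bias=-1
  edge (17, 6)→(16, 8): d=(-1,2) right/bottom  bias=-1
  edge (16, 8)→(2, 0): d=(-14,-8) top-left  bias=+0
    (4,1)@(9, 3): e=[3,19,14] → █
    (5,1)@(11, 3): e=[-9,15,30] → ·
    (4,2)@(9, 5): e=[33,17,-14] → ·
    (5,2)@(11, 5): e=[21,13,2] → █
    (6,2)@(13, 5): e=[9,9,18] → █
    (7,2)@(15, 5): e=[-3,5,34] → ·
    (5,3)@(11, 7): e=[51,11,-26] → ·
    (6,3)@(13, 7): e=[39,7,-10] → ·
    (7,3)@(15, 7): e=[27,3,6] → █
    (8,3)@(17, 7): e=[15,-1,22] → ·
    (7,4)@(15, 9): e=[57,1,-22] → ·
  covered (4 px):
    · · · · · · · · · · ·
    · · · · █ · · · · · ·
    · · · · · █ █ · · · ·
    · · · · · · · █ · · ·
    · · · · · · · · · · ·

Z-buffer (winner per pixel, '.' = empty):
  . . . . . . . . . . .
  . . . . 1 . . . . 0 .
  . . . . . 1 1 . 0 . .
  . . . . . . . 1 . . .
  . . . . . . . . . . .

Final: 1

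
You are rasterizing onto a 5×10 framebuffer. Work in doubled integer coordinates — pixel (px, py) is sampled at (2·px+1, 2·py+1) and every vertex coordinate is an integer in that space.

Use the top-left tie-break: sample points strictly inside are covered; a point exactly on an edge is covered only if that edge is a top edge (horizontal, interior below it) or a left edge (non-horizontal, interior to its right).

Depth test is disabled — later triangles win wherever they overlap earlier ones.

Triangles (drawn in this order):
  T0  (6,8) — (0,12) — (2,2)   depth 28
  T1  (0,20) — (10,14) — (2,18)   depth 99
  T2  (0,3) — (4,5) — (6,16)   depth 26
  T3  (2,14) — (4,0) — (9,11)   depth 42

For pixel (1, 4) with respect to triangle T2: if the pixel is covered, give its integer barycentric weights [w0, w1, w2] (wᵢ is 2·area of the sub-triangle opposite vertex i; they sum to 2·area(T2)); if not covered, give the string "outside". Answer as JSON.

T0:
  2·area = 52
  edge (6, 8)→(0, 12): d=(-6,4) right/bottom  bias=-1
  edge (0, 12)→(2, 2): d=(2,-10) top-left  bias=+0
  edge (2, 2)→(6, 8): d=(4,6) right/bottom  bias=-1
    (1,2)@(3, 5): e=[30,16,6] → #
    (2,2)@(5, 5): e=[22,36,-6] → ·
    (0,3)@(1, 7): e=[26,0,26] → #  [on edge]
    (2,3)@(5, 7): e=[10,40,2] → #
    (3,3)@(7, 7): e=[2,60,-10] → ·
    (0,4)@(1, 9): e=[14,4,34] → #
    (2,4)@(5, 9): e=[-2,44,10] → ·
    (0,5)@(1, 11): e=[2,8,42] → #
    (1,5)@(3, 11): e=[-6,28,30] → ·
    (0,6)@(1, 13): e=[-10,12,50] → ·
  covered (7 px):
    · · · · ·
    · · · · ·
    · # · · ·
    # # # · ·
    # # · · ·
    # · · · ·
    · · · · ·
    · · · · ·
    · · · · ·
    · · · · ·
T1:
  2·area = 8  (B↔C swapped to make it positive)
  edge (0, 20)→(2, 18): d=(2,-2) top-left  bias=+0
  edge (2, 18)→(10, 14): d=(8,-4) top-left  bias=+0
  edge (10, 14)→(0, 20): d=(-10,6) right/bottom  bias=-1
    (4,5)@(9, 11): e=[0,-28,36] → ·  [on edge]
    (3,6)@(7, 13): e=[0,-20,28] → ·  [on edge]
    (2,7)@(5, 15): e=[0,-12,20] → ·  [on edge]
    (1,8)@(3, 17): e=[0,-4,12] → ·  [on edge]
    (2,8)@(5, 17): e=[4,4,0] → ·  [on edge]
    (0,9)@(1, 19): e=[0,4,4] → #  [on edge]
    (1,9)@(3, 19): e=[4,12,-8] → ·
  covered (1 px):
    · · · · ·
    · · · · ·
    · · · · ·
    · · · · ·
    · · · · ·
    · · · · ·
    · · · · ·
    · · · · ·
    · · · · ·
    # · · · ·
T2:
  2·area = 40
  edge (0, 3)→(4, 5): d=(4,2) right/bottom  bias=-1
  edge (4, 5)→(6, 16): d=(2,11) right/bottom  bias=-1
  edge (6, 16)→(0, 3): d=(-6,-13) top-left  bias=+0
    (0,2)@(1, 5): e=[6,33,1] → #
    (1,2)@(3, 5): e=[2,11,27] → #
    (2,2)@(5, 5): e=[-2,-11,53] → ·
    (0,3)@(1, 7): e=[14,37,-11] → ·
    (1,3)@(3, 7): e=[10,15,15] → #
    (2,3)@(5, 7): e=[6,-7,41] → ·
    (1,4)@(3, 9): e=[18,19,3] → #
    (2,4)@(5, 9): e=[14,-3,29] → ·
    (1,5)@(3, 11): e=[26,23,-9] → ·
    (2,5)@(5, 11): e=[22,1,17] → #
    (3,5)@(7, 11): e=[18,-21,43] → ·
    (2,6)@(5, 13): e=[30,5,5] → #
  covered (6 px):
    · · · · ·
    · · · · ·
    # # · · ·
    · # · · ·
    · # · · ·
    · · # · ·
    · · # · ·
    · · · · ·
    · · · · ·
    · · · · ·
T3:
  2·area = 92
  edge (2, 14)→(4, 0): d=(2,-14) top-left  bias=+0
  edge (4, 0)→(9, 11): d=(5,11) right/bottom  bias=-1
  edge (9, 11)→(2, 14): d=(-7,3) right/bottom  bias=-1
    (2,1)@(5, 3): e=[20,4,68] → #
    (3,1)@(7, 3): e=[48,-18,62] → ·
    (2,2)@(5, 5): e=[24,14,54] → #
    (3,2)@(7, 5): e=[52,-8,48] → ·
    (1,3)@(3, 7): e=[0,46,46] → #  [on edge]
    (3,3)@(7, 7): e=[56,2,34] → #
    (4,3)@(9, 7): e=[84,-20,28] → ·
    (1,4)@(3, 9): e=[4,56,32] → #
    (4,4)@(9, 9): e=[88,-10,14] → ·
    (1,5)@(3, 11): e=[8,66,18] → #
    (4,5)@(9, 11): e=[92,0,0] → ·  [on edge]
    (1,6)@(3, 13): e=[12,76,4] → #
  covered (12 px):
    · · · · ·
    · · # · ·
    · · # · ·
    · # # # ·
    · # # # ·
    · # # # ·
    · # · · ·
    · · · · ·
    · · · · ·
    · · · · ·

Final: [19,3,18]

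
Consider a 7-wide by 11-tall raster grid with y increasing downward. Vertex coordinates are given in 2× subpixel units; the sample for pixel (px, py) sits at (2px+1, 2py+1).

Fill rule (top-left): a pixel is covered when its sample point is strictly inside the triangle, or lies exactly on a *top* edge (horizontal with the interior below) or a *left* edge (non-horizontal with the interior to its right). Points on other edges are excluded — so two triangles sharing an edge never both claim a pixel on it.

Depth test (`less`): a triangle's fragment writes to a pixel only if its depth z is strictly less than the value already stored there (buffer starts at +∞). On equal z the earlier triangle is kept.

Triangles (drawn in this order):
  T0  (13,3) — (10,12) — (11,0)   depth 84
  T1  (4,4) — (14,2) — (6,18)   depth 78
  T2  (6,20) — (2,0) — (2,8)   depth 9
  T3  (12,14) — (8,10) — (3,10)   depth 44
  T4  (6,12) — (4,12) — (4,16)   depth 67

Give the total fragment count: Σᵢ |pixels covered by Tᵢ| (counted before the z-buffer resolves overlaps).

T0:
  2·area = 27
  edge (13, 3)→(10, 12): d=(-3,9) right/bottom  bias=-1
  edge (10, 12)→(11, 0): d=(1,-12) top-left  bias=+0
  edge (11, 0)→(13, 3): d=(2,3) right/bottom  bias=-1
    (5,0)@(11, 1): e=[24,1,2] → █
    (6,0)@(13, 1): e=[6,25,-4] → ·
    (5,1)@(11, 3): e=[18,3,6] → █
    (6,1)@(13, 3): e=[0,27,0] → ·  [on edge]
    (5,2)@(11, 5): e=[12,5,10] → █
    (6,2)@(13, 5): e=[-6,29,4] → ·
    (5,3)@(11, 7): e=[6,7,14] → █
    (6,3)@(13, 7): e=[-12,31,8] → ·
    (5,4)@(11, 9): e=[0,9,18] → ·  [on edge]
    (4,7)@(9, 15): e=[0,-9,36] → ·  [on edge]
    (3,10)@(7, 21): e=[0,-27,54] → ·  [on edge]
  covered (4 px):
    · · · · · █ ·
    · · · · · █ ·
    · · · · · █ ·
    · · · · · █ ·
    · · · · · · ·
    · · · · · · ·
    · · · · · · ·
    · · · · · · ·
    · · · · · · ·
    · · · · · · ·
    · · · · · · ·
T1:
  2·area = 144
  edge (4, 4)→(14, 2): d=(10,-2) top-left  bias=+0
  edge (14, 2)→(6, 18): d=(-8,16) right/bottom  bias=-1
  edge (6, 18)→(4, 4): d=(-2,-14) top-left  bias=+0
    (4,1)@(9, 3): e=[0,72,72] → █  [on edge]
    (5,1)@(11, 3): e=[4,40,100] → █
    (6,1)@(13, 3): e=[8,8,128] → █
    (2,2)@(5, 5): e=[12,120,12] → █
    (3,2)@(7, 5): e=[16,88,40] → █
    (6,2)@(13, 5): e=[28,-8,124] → ·
    (2,3)@(5, 7): e=[32,104,8] → █
    (6,3)@(13, 7): e=[48,-24,120] → ·
    (2,4)@(5, 9): e=[52,88,4] → █
    (5,4)@(11, 9): e=[64,-8,88] → ·
    (2,5)@(5, 11): e=[72,72,0] → █  [on edge]
    (5,5)@(11, 11): e=[84,-24,84] → ·
  covered (19 px):
    · · · · · · ·
    · · · · █ █ █
    · · █ █ █ █ ·
    · · █ █ █ █ ·
    · · █ █ █ · ·
    · · █ █ █ · ·
    · · · █ · · ·
    · · · █ · · ·
    · · · · · · ·
    · · · · · · ·
    · · · · · · ·
T2:
  2·area = 32  (B↔C swapped to make it positive)
  edge (6, 20)→(2, 8): d=(-4,-12) top-left  bias=+0
  edge (2, 8)→(2, 0): d=(0,-8) top-left  bias=+0
  edge (2, 0)→(6, 20): d=(4,20) right/bottom  bias=-1
    (0,2)@(1, 5): e=[0,-8,40] → ·  [on edge]
    (1,2)@(3, 5): e=[24,8,0] → ·  [on edge]
    (1,3)@(3, 7): e=[16,8,8] → █
    (2,3)@(5, 7): e=[40,24,-32] → ·
    (1,4)@(3, 9): e=[8,8,16] → █
    (2,4)@(5, 9): e=[32,24,-24] → ·
    (1,5)@(3, 11): e=[0,8,24] → █  [on edge]
    (2,5)@(5, 11): e=[24,24,-16] → ·
    (1,6)@(3, 13): e=[-8,8,32] → ·
    (2,7)@(5, 15): e=[8,24,0] → ·  [on edge]
    (2,8)@(5, 17): e=[0,24,8] → █  [on edge]
    (3,8)@(7, 17): e=[24,40,-32] → ·
  covered (4 px):
    · · · · · · ·
    · · · · · · ·
    · · · · · · ·
    · █ · · · · ·
    · █ · · · · ·
    · █ · · · · ·
    · · · · · · ·
    · · · · · · ·
    · · █ · · · ·
    · · · · · · ·
    · · · · · · ·
T3:
  2·area = 20  (B↔C swapped to make it positive)
  edge (12, 14)→(3, 10): d=(-9,-4) top-left  bias=+0
  edge (3, 10)→(8, 10): d=(5,0) top-left  bias=+0
  edge (8, 10)→(12, 14): d=(4,4) right/bottom  bias=-1
    (0,1)@(1, 3): e=[55,-35,0] → ·  [on edge]
    (1,2)@(3, 5): e=[45,-25,0] → ·  [on edge]
    (2,3)@(5, 7): e=[35,-15,0] → ·  [on edge]
    (3,4)@(7, 9): e=[25,-5,0] → ·  [on edge]
    (3,5)@(7, 11): e=[7,5,8] → █
    (4,5)@(9, 11): e=[15,5,0] → ·  [on edge]
    (3,6)@(7, 13): e=[-11,15,16] → ·
    (5,6)@(11, 13): e=[5,15,0] → ·  [on edge]
    (6,7)@(13, 15): e=[-5,25,0] → ·  [on edge]
  covered (1 px):
    · · · · · · ·
    · · · · · · ·
    · · · · · · ·
    · · · · · · ·
    · · · · · · ·
    · · · █ · · ·
    · · · · · · ·
    · · · · · · ·
    · · · · · · ·
    · · · · · · ·
    · · · · · · ·
T4:
  2·area = 8  (B↔C swapped to make it positive)
  edge (6, 12)→(4, 16): d=(-2,4) right/bottom  bias=-1
  edge (4, 16)→(4, 12): d=(0,-4) top-left  bias=+0
  edge (4, 12)→(6, 12): d=(2,0) top-left  bias=+0
    (2,6)@(5, 13): e=[2,4,2] → █
    (3,6)@(7, 13): e=[-6,12,2] → ·
    (2,7)@(5, 15): e=[-2,4,6] → ·
  covered (1 px):
    · · · · · · ·
    · · · · · · ·
    · · · · · · ·
    · · · · · · ·
    · · · · · · ·
    · · · · · · ·
    · · █ · · · ·
    · · · · · · ·
    · · · · · · ·
    · · · · · · ·
    · · · · · · ·

Final: 29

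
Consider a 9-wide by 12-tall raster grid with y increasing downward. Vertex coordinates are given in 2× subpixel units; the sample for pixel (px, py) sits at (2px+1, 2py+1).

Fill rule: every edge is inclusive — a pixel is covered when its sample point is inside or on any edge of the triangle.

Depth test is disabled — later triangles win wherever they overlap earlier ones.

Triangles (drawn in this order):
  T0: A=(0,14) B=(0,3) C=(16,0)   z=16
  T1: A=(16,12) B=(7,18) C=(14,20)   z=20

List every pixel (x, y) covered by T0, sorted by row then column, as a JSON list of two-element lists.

T0:
  2·area = 176
  edge (0, 14)→(0, 3): d=(0,-11) inclusive
  edge (0, 3)→(16, 0): d=(16,-3) inclusive
  edge (16, 0)→(0, 14): d=(-16,14) inclusive
    (5,0)@(11, 1): e=[121,1,54] → █
    (6,0)@(13, 1): e=[143,7,26] → █
    (7,0)@(15, 1): e=[165,13,-2] → ·
    (0,1)@(1, 3): e=[11,3,162] → █
    (1,1)@(3, 3): e=[33,9,134] → █
    (2,1)@(5, 3): e=[55,15,106] → █
    (3,1)@(7, 3): e=[77,21,78] → █
    (4,1)@(9, 3): e=[99,27,50] → █
    (6,1)@(13, 3): e=[143,39,-6] → ·
    (0,2)@(1, 5): e=[11,35,130] → █
    (5,2)@(11, 5): e=[121,65,-10] → ·
    (0,3)@(1, 7): e=[11,67,98] → █
  covered (23 px):
    · · · · · █ █ · ·
    █ █ █ █ █ █ · · ·
    █ █ █ █ █ · · · ·
    █ █ █ █ · · · · ·
    █ █ █ · · · · · ·
    █ █ · · · · · · ·
    █ · · · · · · · ·
    · · · · · · · · ·
    · · · · · · · · ·
    · · · · · · · · ·
    · · · · · · · · ·
    · · · · · · · · ·
T1:
  2·area = 60  (B↔C swapped to make it positive)
  edge (16, 12)→(14, 20): d=(-2,8) inclusive
  edge (14, 20)→(7, 18): d=(-7,-2) inclusive
  edge (7, 18)→(16, 12): d=(9,-6) inclusive
    (7,6)@(15, 13): e=[6,51,3] → █
    (8,6)@(17, 13): e=[-10,55,15] → ·
    (6,7)@(13, 15): e=[18,33,9] → █
    (8,7)@(17, 15): e=[-14,41,33] → ·
    (4,8)@(9, 17): e=[46,11,3] → █
    (5,8)@(11, 17): e=[30,15,15] → █
    (7,8)@(15, 17): e=[-2,23,39] → ·
    (4,9)@(9, 19): e=[42,-3,21] → ·
    (5,9)@(11, 19): e=[26,1,33] → █
    (7,9)@(15, 19): e=[-6,9,57] → ·
    (5,10)@(11, 21): e=[22,-13,51] → ·
    (6,10)@(13, 21): e=[6,-9,63] → ·
  covered (8 px):
    · · · · · · · · ·
    · · · · · · · · ·
    · · · · · · · · ·
    · · · · · · · · ·
    · · · · · · · · ·
    · · · · · · · · ·
    · · · · · · · █ ·
    · · · · · · █ █ ·
    · · · · █ █ █ · ·
    · · · · · █ █ · ·
    · · · · · · · · ·
    · · · · · · · · ·

Result: [[5,0],[6,0],[0,1],[1,1],[2,1],[3,1],[4,1],[5,1],[0,2],[1,2],[2,2],[3,2],[4,2],[0,3],[1,3],[2,3],[3,3],[0,4],[1,4],[2,4],[0,5],[1,5],[0,6]]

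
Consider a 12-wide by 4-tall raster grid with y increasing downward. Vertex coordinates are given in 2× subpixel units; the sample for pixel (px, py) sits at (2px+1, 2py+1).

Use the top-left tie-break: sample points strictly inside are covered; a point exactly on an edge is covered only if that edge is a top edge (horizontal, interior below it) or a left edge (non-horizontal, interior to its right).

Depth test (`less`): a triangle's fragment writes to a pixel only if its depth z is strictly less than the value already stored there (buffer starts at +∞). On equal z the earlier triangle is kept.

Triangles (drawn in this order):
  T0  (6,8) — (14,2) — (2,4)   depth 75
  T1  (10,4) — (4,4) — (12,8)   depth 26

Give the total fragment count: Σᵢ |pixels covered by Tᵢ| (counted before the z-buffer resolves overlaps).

T0:
  2·area = 56  (B↔C swapped to make it positive)
  edge (6, 8)→(2, 4): d=(-4,-4) top-left  bias=+0
  edge (2, 4)→(14, 2): d=(12,-2) top-left  bias=+0
  edge (14, 2)→(6, 8): d=(-8,6) right/bottom  bias=-1
    (0,1)@(1, 3): e=[0,-14,70] → ·  [on edge]
    (4,1)@(9, 3): e=[32,2,22] → █
    (5,1)@(11, 3): e=[40,6,10] → █
    (6,1)@(13, 3): e=[48,10,-2] → ·
    (1,2)@(3, 5): e=[0,14,42] → █  [on edge]
    (2,2)@(5, 5): e=[8,18,30] → █
    (3,2)@(7, 5): e=[16,22,18] → █
    (5,2)@(11, 5): e=[32,30,-6] → ·
    (1,3)@(3, 7): e=[-8,38,26] → ·
    (2,3)@(5, 7): e=[0,42,14] → █  [on edge]
    (4,3)@(9, 7): e=[16,50,-10] → ·
  covered (8 px):
    · · · · · · · · · · · ·
    · · · · █ █ · · · · · ·
    · █ █ █ █ · · · · · · ·
    · · █ █ · · · · · · · ·
T1:
  2·area = 24  (B↔C swapped to make it positive)
  edge (10, 4)→(12, 8): d=(2,4) right/bottom  bias=-1
  edge (12, 8)→(4, 4): d=(-8,-4) top-left  bias=+0
  edge (4, 4)→(10, 4): d=(6,0) top-left  bias=+0
    (3,2)@(7, 5): e=[14,4,6] → █
    (4,2)@(9, 5): e=[6,12,6] → █
    (5,2)@(11, 5): e=[-2,20,6] → ·
    (3,3)@(7, 7): e=[18,-12,18] → ·
    (4,3)@(9, 7): e=[10,-4,18] → ·
    (5,3)@(11, 7): e=[2,4,18] → █
    (6,3)@(13, 7): e=[-6,12,18] → ·
  covered (3 px):
    · · · · · · · · · · · ·
    · · · · · · · · · · · ·
    · · · █ █ · · · · · · ·
    · · · · · █ · · · · · ·

Result: 11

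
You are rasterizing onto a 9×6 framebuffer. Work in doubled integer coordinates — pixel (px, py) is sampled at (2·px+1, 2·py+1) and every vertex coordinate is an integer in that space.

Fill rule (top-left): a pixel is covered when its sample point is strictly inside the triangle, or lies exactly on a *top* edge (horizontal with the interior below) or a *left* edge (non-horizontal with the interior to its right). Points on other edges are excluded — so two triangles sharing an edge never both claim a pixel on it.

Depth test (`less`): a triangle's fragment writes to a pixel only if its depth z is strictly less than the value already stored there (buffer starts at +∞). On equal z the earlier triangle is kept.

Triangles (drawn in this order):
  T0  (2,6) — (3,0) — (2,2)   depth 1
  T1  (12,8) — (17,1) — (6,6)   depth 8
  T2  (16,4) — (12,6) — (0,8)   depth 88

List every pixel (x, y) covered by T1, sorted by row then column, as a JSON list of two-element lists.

T0:
  2·area = 4  (B↔C swapped to make it positive)
  edge (2, 6)→(2, 2): d=(0,-4) top-left  bias=+0
  edge (2, 2)→(3, 0): d=(1,-2) top-left  bias=+0
  edge (3, 0)→(2, 6): d=(-1,6) right/bottom  bias=-1
  covered (0 px):
    · · · · · · · · ·
    · · · · · · · · ·
    · · · · · · · · ·
    · · · · · · · · ·
    · · · · · · · · ·
    · · · · · · · · ·
T1:
  2·area = 52  (B↔C swapped to make it positive)
  edge (12, 8)→(6, 6): d=(-6,-2) top-left  bias=+0
  edge (6, 6)→(17, 1): d=(11,-5) top-left  bias=+0
  edge (17, 1)→(12, 8): d=(-5,7) right/bottom  bias=-1
    (8,0)@(17, 1): e=[52,0,0] → ·  [on edge]
    (6,1)@(13, 3): e=[32,2,18] → #
    (7,1)@(15, 3): e=[36,12,4] → #
    (8,1)@(17, 3): e=[40,22,-10] → ·
    (1,2)@(3, 5): e=[0,-26,78] → ·  [on edge]
    (4,2)@(9, 5): e=[12,4,36] → #
    (5,2)@(11, 5): e=[16,14,22] → #
    (7,2)@(15, 5): e=[24,34,-6] → ·
    (4,3)@(9, 7): e=[0,26,26] → #  [on edge]
    (6,3)@(13, 7): e=[8,46,-2] → ·
    (4,4)@(9, 9): e=[-12,48,16] → ·
    (5,4)@(11, 9): e=[-8,58,2] → ·
    (7,4)@(15, 9): e=[0,78,-26] → ·  [on edge]
  covered (7 px):
    · · · · · · · · ·
    · · · · · · # # ·
    · · · · # # # · ·
    · · · · # # · · ·
    · · · · · · · · ·
    · · · · · · · · ·
T2:
  2·area = 16
  edge (16, 4)→(12, 6): d=(-4,2) right/bottom  bias=-1
  edge (12, 6)→(0, 8): d=(-12,2) right/bottom  bias=-1
  edge (0, 8)→(16, 4): d=(16,-4) top-left  bias=+0
    (6,2)@(13, 5): e=[2,10,4] → #
    (7,2)@(15, 5): e=[-2,6,12] → ·
    (2,3)@(5, 7): e=[10,2,4] → #
    (3,3)@(7, 7): e=[6,-2,12] → ·
    (6,3)@(13, 7): e=[-6,-14,36] → ·
    (2,4)@(5, 9): e=[2,-22,36] → ·
  covered (2 px):
    · · · · · · · · ·
    · · · · · · · · ·
    · · · · · · # · ·
    · · # · · · · · ·
    · · · · · · · · ·
    · · · · · · · · ·

Result: [[6,1],[7,1],[4,2],[5,2],[6,2],[4,3],[5,3]]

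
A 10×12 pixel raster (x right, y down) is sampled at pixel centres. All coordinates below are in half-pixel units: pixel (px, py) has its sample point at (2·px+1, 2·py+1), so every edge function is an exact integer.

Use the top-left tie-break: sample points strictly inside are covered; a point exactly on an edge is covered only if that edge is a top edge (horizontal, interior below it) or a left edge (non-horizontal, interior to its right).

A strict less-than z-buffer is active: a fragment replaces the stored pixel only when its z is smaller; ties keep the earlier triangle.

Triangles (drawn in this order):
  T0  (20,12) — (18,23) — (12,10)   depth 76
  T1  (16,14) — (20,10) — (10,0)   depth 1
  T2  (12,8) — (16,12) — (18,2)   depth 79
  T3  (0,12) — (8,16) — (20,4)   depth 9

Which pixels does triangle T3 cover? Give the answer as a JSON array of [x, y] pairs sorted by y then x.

T0:
  2·area = 92
  edge (20, 12)→(18, 23): d=(-2,11) right/bottom  bias=-1
  edge (18, 23)→(12, 10): d=(-6,-13) top-left  bias=+0
  edge (12, 10)→(20, 12): d=(8,2) right/bottom  bias=-1
    (6,5)@(13, 11): e=[79,7,6] → #
    (7,5)@(15, 11): e=[57,33,2] → #
    (8,5)@(17, 11): e=[35,59,-2] → ·
    (6,6)@(13, 13): e=[75,-5,22] → ·
    (7,6)@(15, 13): e=[53,21,18] → #
    (8,6)@(17, 13): e=[31,47,14] → #
    (9,6)@(19, 13): e=[9,73,10] → #
    (7,7)@(15, 15): e=[49,9,34] → #
    (7,8)@(15, 17): e=[45,-3,50] → ·
    (8,8)@(17, 17): e=[23,23,46] → #
    (8,9)@(17, 19): e=[19,11,62] → #
    (9,9)@(19, 19): e=[-3,37,58] → ·
  covered (11 px):
    · · · · · · · · · ·
    · · · · · · · · · ·
    · · · · · · · · · ·
    · · · · · · · · · ·
    · · · · · · · · · ·
    · · · · · · # # · ·
    · · · · · · · # # #
    · · · · · · · # # #
    · · · · · · · · # #
    · · · · · · · · # ·
    · · · · · · · · · ·
    · · · · · · · · · ·
T1:
  2·area = 80  (B↔C swapped to make it positive)
  edge (16, 14)→(10, 0): d=(-6,-14) top-left  bias=+0
  edge (10, 0)→(20, 10): d=(10,10) right/bottom  bias=-1
  edge (20, 10)→(16, 14): d=(-4,4) right/bottom  bias=-1
    (5,0)@(11, 1): e=[8,0,72] → ·  [on edge]
    (6,1)@(13, 3): e=[24,0,56] → ·  [on edge]
    (6,2)@(13, 5): e=[12,20,48] → #
    (7,2)@(15, 5): e=[40,0,40] → ·  [on edge]
    (6,3)@(13, 7): e=[0,40,40] → #  [on edge]
    (7,3)@(15, 7): e=[28,20,32] → #
    (8,3)@(17, 7): e=[56,0,24] → ·  [on edge]
    (6,4)@(13, 9): e=[-12,60,32] → ·
    (7,4)@(15, 9): e=[16,40,24] → #
    (8,4)@(17, 9): e=[44,20,16] → #
    (9,4)@(19, 9): e=[72,0,8] → ·  [on edge]
    (7,5)@(15, 11): e=[4,60,16] → #
    (9,5)@(19, 11): e=[60,20,0] → ·  [on edge]
    (8,6)@(17, 13): e=[20,60,0] → ·  [on edge]
    (7,7)@(15, 15): e=[-20,100,0] → ·  [on edge]
    (6,8)@(13, 17): e=[-60,140,0] → ·  [on edge]
    (5,9)@(11, 19): e=[-100,180,0] → ·  [on edge]
    (4,10)@(9, 21): e=[-140,220,0] → ·  [on edge]
    (9,10)@(19, 21): e=[0,120,-40] → ·  [on edge]
    (3,11)@(7, 23): e=[-180,260,0] → ·  [on edge]
  covered (7 px):
    · · · · · · · · · ·
    · · · · · · · · · ·
    · · · · · · # · · ·
    · · · · · · # # · ·
    · · · · · · · # # ·
    · · · · · · · # # ·
    · · · · · · · · · ·
    · · · · · · · · · ·
    · · · · · · · · · ·
    · · · · · · · · · ·
    · · · · · · · · · ·
    · · · · · · · · · ·
T2:
  2·area = 48  (B↔C swapped to make it positive)
  edge (12, 8)→(18, 2): d=(6,-6) top-left  bias=+0
  edge (18, 2)→(16, 12): d=(-2,10) right/bottom  bias=-1
  edge (16, 12)→(12, 8): d=(-4,-4) top-left  bias=+0
    (2,0)@(5, 1): e=[-84,132,0] → ·  [on edge]
    (9,0)@(19, 1): e=[0,-8,56] → ·  [on edge]
    (3,1)@(7, 3): e=[-60,108,0] → ·  [on edge]
    (8,1)@(17, 3): e=[0,8,40] → #  [on edge]
    (9,1)@(19, 3): e=[12,-12,48] → ·
    (4,2)@(9, 5): e=[-36,84,0] → ·  [on edge]
    (7,2)@(15, 5): e=[0,24,24] → #  [on edge]
    (9,2)@(19, 5): e=[24,-16,40] → ·
    (5,3)@(11, 7): e=[-12,60,0] → ·  [on edge]
    (6,3)@(13, 7): e=[0,40,8] → #  [on edge]
    (8,3)@(17, 7): e=[24,0,24] → ·  [on edge]
    (5,4)@(11, 9): e=[0,56,-8] → ·  [on edge]
    (6,4)@(13, 9): e=[12,36,0] → #  [on edge]
    (4,5)@(9, 11): e=[0,72,-24] → ·  [on edge]
    (7,5)@(15, 11): e=[36,12,0] → #  [on edge]
    (3,6)@(7, 13): e=[0,88,-40] → ·  [on edge]
    (8,6)@(17, 13): e=[60,-12,0] → ·  [on edge]
    (2,7)@(5, 15): e=[0,104,-56] → ·  [on edge]
    (9,7)@(19, 15): e=[84,-36,0] → ·  [on edge]
    (1,8)@(3, 17): e=[0,120,-72] → ·  [on edge]
    (7,8)@(15, 17): e=[72,0,-24] → ·  [on edge]
    (0,9)@(1, 19): e=[0,136,-88] → ·  [on edge]
  covered (8 px):
    · · · · · · · · · ·
    · · · · · · · · # ·
    · · · · · · · # # ·
    · · · · · · # # · ·
    · · · · · · # # · ·
    · · · · · · · # · ·
    · · · · · · · · · ·
    · · · · · · · · · ·
    · · · · · · · · · ·
    · · · · · · · · · ·
    · · · · · · · · · ·
    · · · · · · · · · ·
T3:
  2·area = 144  (B↔C swapped to make it positive)
  edge (0, 12)→(20, 4): d=(20,-8) top-left  bias=+0
  edge (20, 4)→(8, 16): d=(-12,12) right/bottom  bias=-1
  edge (8, 16)→(0, 12): d=(-8,-4) top-left  bias=+0
    (9,2)@(19, 5): e=[12,0,132] → ·  [on edge]
    (6,3)@(13, 7): e=[4,48,92] → #
    (7,3)@(15, 7): e=[20,24,100] → #
    (8,3)@(17, 7): e=[36,0,108] → ·  [on edge]
    (4,4)@(9, 9): e=[12,72,60] → #
    (5,4)@(11, 9): e=[28,48,68] → #
    (7,4)@(15, 9): e=[60,0,84] → ·  [on edge]
    (1,5)@(3, 11): e=[4,120,20] → #
    (2,5)@(5, 11): e=[20,96,28] → #
    (3,5)@(7, 11): e=[36,72,36] → #
    (6,5)@(13, 11): e=[84,0,60] → ·  [on edge]
    (1,6)@(3, 13): e=[44,96,4] → #
    (5,6)@(11, 13): e=[108,0,36] → ·  [on edge]
    (4,7)@(9, 15): e=[132,0,12] → ·  [on edge]
    (3,8)@(7, 17): e=[156,0,-12] → ·  [on edge]
    (2,9)@(5, 19): e=[180,0,-36] → ·  [on edge]
    (1,10)@(3, 21): e=[204,0,-60] → ·  [on edge]
    (0,11)@(1, 23): e=[228,0,-84] → ·  [on edge]
  covered (15 px):
    · · · · · · · · · ·
    · · · · · · · · · ·
    · · · · · · · · · ·
    · · · · · · # # · ·
    · · · · # # # · · ·
    · # # # # # · · · ·
    · # # # # · · · · ·
    · · · # · · · · · ·
    · · · · · · · · · ·
    · · · · · · · · · ·
    · · · · · · · · · ·
    · · · · · · · · · ·

Final: [[6,3],[7,3],[4,4],[5,4],[6,4],[1,5],[2,5],[3,5],[4,5],[5,5],[1,6],[2,6],[3,6],[4,6],[3,7]]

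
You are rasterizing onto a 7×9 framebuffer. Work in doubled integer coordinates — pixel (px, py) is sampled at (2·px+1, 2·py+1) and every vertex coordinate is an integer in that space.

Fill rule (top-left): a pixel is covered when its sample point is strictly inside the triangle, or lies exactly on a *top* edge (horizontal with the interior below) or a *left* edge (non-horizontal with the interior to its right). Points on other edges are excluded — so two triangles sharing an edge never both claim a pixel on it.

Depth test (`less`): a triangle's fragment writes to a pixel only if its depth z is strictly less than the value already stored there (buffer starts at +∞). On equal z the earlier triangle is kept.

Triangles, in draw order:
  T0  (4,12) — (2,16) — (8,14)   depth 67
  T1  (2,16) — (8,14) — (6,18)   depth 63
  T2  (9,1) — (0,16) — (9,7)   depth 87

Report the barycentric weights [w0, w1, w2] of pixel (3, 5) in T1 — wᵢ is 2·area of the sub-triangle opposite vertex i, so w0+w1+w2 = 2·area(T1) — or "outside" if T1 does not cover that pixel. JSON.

T0:
  2·area = 20  (B↔C swapped to make it positive)
  edge (4, 12)→(8, 14): d=(4,2) right/bottom  bias=-1
  edge (8, 14)→(2, 16): d=(-6,2) right/bottom  bias=-1
  edge (2, 16)→(4, 12): d=(2,-4) top-left  bias=+0
    (2,6)@(5, 13): e=[2,12,6] → #
    (3,6)@(7, 13): e=[-2,8,14] → ·
    (5,6)@(11, 13): e=[-10,0,30] → ·  [on edge]
    (1,7)@(3, 15): e=[14,4,2] → #
    (2,7)@(5, 15): e=[10,0,10] → ·  [on edge]
    (1,8)@(3, 17): e=[22,-8,6] → ·
  covered (2 px):
    · · · · · · ·
    · · · · · · ·
    · · · · · · ·
    · · · · · · ·
    · · · · · · ·
    · · · · · · ·
    · · # · · · ·
    · # · · · · ·
    · · · · · · ·
T1:
  2·area = 20
  edge (2, 16)→(8, 14): d=(6,-2) top-left  bias=+0
  edge (8, 14)→(6, 18): d=(-2,4) right/bottom  bias=-1
  edge (6, 18)→(2, 16): d=(-4,-2) top-left  bias=+0
    (5,6)@(11, 13): e=[0,-10,30] → ·  [on edge]
    (2,7)@(5, 15): e=[0,10,10] → #  [on edge]
    (3,7)@(7, 15): e=[4,2,14] → #
    (4,7)@(9, 15): e=[8,-6,18] → ·
    (2,8)@(5, 17): e=[12,6,2] → #
    (3,8)@(7, 17): e=[16,-2,6] → ·
  covered (3 px):
    · · · · · · ·
    · · · · · · ·
    · · · · · · ·
    · · · · · · ·
    · · · · · · ·
    · · · · · · ·
    · · · · · · ·
    · · # # · · ·
    · · # · · · ·
T2:
  2·area = 54  (B↔C swapped to make it positive)
  edge (9, 1)→(9, 7): d=(0,6) right/bottom  bias=-1
  edge (9, 7)→(0, 16): d=(-9,9) right/bottom  bias=-1
  edge (0, 16)→(9, 1): d=(9,-15) top-left  bias=+0
    (4,0)@(9, 1): e=[0,54,0] → ·  [on edge]
    (4,1)@(9, 3): e=[0,36,18] → ·  [on edge]
    (6,1)@(13, 3): e=[-24,0,78] → ·  [on edge]
    (3,2)@(7, 5): e=[12,36,6] → #
    (4,2)@(9, 5): e=[0,18,36] → ·  [on edge]
    (5,2)@(11, 5): e=[-12,0,66] → ·  [on edge]
    (3,3)@(7, 7): e=[12,18,24] → #
    (4,3)@(9, 7): e=[0,0,54] → ·  [on edge]
    (2,4)@(5, 9): e=[24,18,12] → #
    (3,4)@(7, 9): e=[12,0,42] → ·  [on edge]
    (4,4)@(9, 9): e=[0,-18,72] → ·  [on edge]
    (1,5)@(3, 11): e=[36,18,0] → #  [on edge]
    (2,5)@(5, 11): e=[24,0,30] → ·  [on edge]
    (4,5)@(9, 11): e=[0,-36,90] → ·  [on edge]
    (1,6)@(3, 13): e=[36,0,18] → ·  [on edge]
    (4,6)@(9, 13): e=[0,-54,108] → ·  [on edge]
    (0,7)@(1, 15): e=[48,0,6] → ·  [on edge]
    (4,7)@(9, 15): e=[0,-72,126] → ·  [on edge]
    (4,8)@(9, 17): e=[0,-90,144] → ·  [on edge]
  covered (4 px):
    · · · · · · ·
    · · · · · · ·
    · · · # · · ·
    · · · # · · ·
    · · # · · · ·
    · # · · · · ·
    · · · · · · ·
    · · · · · · ·
    · · · · · · ·

Answer: "outside"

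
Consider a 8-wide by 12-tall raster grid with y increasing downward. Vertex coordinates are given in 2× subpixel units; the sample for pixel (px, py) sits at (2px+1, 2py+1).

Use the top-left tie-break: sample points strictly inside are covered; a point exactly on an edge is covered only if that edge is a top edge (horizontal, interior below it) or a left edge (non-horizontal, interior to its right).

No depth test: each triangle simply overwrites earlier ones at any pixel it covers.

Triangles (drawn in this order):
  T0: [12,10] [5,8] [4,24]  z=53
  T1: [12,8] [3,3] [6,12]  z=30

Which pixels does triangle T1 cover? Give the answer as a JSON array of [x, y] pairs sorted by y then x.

T0:
  2·area = 114  (B↔C swapped to make it positive)
  edge (12, 10)→(4, 24): d=(-8,14) right/bottom  bias=-1
  edge (4, 24)→(5, 8): d=(1,-16) top-left  bias=+0
  edge (5, 8)→(12, 10): d=(7,2) right/bottom  bias=-1
    (2,4)@(5, 9): e=[106,1,7] → █
    (3,4)@(7, 9): e=[78,33,3] → █
    (4,4)@(9, 9): e=[50,65,-1] → ·
    (2,5)@(5, 11): e=[90,3,21] → █
    (4,5)@(9, 11): e=[34,67,13] → █
    (5,5)@(11, 11): e=[6,99,9] → █
    (6,5)@(13, 11): e=[-22,131,5] → ·
    (2,6)@(5, 13): e=[74,5,35] → █
    (5,6)@(11, 13): e=[-10,101,23] → ·
    (2,7)@(5, 15): e=[58,7,49] → █
    (5,7)@(11, 15): e=[-26,103,37] → ·
    (2,8)@(5, 17): e=[42,9,63] → █
  covered (16 px):
    · · · · · · · ·
    · · · · · · · ·
    · · · · · · · ·
    · · · · · · · ·
    · · █ █ · · · ·
    · · █ █ █ █ · ·
    · · █ █ █ · · ·
    · · █ █ █ · · ·
    · · █ █ · · · ·
    · · █ · · · · ·
    · · █ · · · · ·
    · · · · · · · ·
T1:
  2·area = 66  (B↔C swapped to make it positive)
  edge (12, 8)→(6, 12): d=(-6,4) right/bottom  bias=-1
  edge (6, 12)→(3, 3): d=(-3,-9) top-left  bias=+0
  edge (3, 3)→(12, 8): d=(9,5) right/bottom  bias=-1
    (1,1)@(3, 3): e=[66,0,0] → ·  [on edge]
    (2,2)@(5, 5): e=[46,12,8] → █
    (3,2)@(7, 5): e=[38,30,-2] → ·
    (2,3)@(5, 7): e=[34,6,26] → █
    (3,3)@(7, 7): e=[26,24,16] → █
    (4,3)@(9, 7): e=[18,42,6] → █
    (5,3)@(11, 7): e=[10,60,-4] → ·
    (2,4)@(5, 9): e=[22,0,44] → █  [on edge]
    (5,4)@(11, 9): e=[-2,54,14] → ·
    (2,5)@(5, 11): e=[10,-6,62] → ·
    (3,5)@(7, 11): e=[2,12,52] → █
    (4,5)@(9, 11): e=[-6,30,42] → ·
    (3,7)@(7, 15): e=[-22,0,88] → ·  [on edge]
    (4,10)@(9, 21): e=[-66,0,132] → ·  [on edge]
  covered (8 px):
    · · · · · · · ·
    · · · · · · · ·
    · · █ · · · · ·
    · · █ █ █ · · ·
    · · █ █ █ · · ·
    · · · █ · · · ·
    · · · · · · · ·
    · · · · · · · ·
    · · · · · · · ·
    · · · · · · · ·
    · · · · · · · ·
    · · · · · · · ·

Answer: [[2,2],[2,3],[3,3],[4,3],[2,4],[3,4],[4,4],[3,5]]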